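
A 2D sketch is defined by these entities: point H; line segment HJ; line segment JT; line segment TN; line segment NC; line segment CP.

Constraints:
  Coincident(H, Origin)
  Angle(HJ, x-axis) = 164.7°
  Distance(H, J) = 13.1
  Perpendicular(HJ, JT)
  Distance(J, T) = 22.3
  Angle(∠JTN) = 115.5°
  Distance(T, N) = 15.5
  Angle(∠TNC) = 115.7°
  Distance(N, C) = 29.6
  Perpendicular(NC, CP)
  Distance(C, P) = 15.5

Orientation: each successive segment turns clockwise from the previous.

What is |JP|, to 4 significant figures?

27.40

∠TNC = 115.7° gives NC at -54.10° from the x-axis; with |NC| = 29.6, C = (25.86, 3.734). NC ⟂ CP, so CP runs at -144.1°; with |CP| = 15.5, P = (13.30, -5.355). Then |JP| = |P − J| = 27.40.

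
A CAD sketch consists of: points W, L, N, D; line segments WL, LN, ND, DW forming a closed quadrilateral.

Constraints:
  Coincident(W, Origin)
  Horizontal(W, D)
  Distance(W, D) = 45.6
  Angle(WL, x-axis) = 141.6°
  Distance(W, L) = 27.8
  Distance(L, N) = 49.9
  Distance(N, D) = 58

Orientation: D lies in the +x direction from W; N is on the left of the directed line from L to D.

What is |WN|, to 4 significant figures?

52.37

W is at the origin; WD is horizontal with |WD| = 45.6 and D in +x, so D = (45.6, 0). WL runs at 141.6° with |WL| = 27.8, so L = (-21.79, 17.27). N is determined by |LN| = 49.9 and |ND| = 58.0 together: it lies at the intersection of circle(L, 49.9) and circle(D, 58.0). With |LD| = 69.56, the foot of the radical line on LD is 28.50 from L and the perpendicular offset is √(49.9² − 28.50²) = 40.96. Taking the left-of-LD solution: N = (15.99, 49.87).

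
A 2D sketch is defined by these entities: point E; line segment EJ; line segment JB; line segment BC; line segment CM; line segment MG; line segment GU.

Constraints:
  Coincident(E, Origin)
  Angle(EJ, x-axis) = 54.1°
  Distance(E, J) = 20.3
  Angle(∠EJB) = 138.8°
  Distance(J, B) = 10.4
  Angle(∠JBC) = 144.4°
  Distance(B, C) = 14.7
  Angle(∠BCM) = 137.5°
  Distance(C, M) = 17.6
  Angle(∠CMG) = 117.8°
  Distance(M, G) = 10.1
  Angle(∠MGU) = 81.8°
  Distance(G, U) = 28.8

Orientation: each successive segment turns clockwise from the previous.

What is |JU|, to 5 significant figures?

8.3007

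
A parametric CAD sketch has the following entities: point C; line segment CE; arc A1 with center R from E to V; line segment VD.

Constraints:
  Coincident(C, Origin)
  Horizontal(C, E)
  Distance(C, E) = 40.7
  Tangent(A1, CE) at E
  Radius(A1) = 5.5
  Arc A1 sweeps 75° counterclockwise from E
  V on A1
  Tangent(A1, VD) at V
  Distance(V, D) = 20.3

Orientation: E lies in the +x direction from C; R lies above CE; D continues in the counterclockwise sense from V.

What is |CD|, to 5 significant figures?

56.473

C is at the origin; CE is horizontal with |CE| = 40.7 and E on the +x side, so E = (40.700, 0.0000). Since A1 is tangent to CE there, RE ⟂ CE, so R = E + (0, 5.5) = (40.700, 5.5000). On A1, E sits at bearing -90° from R; a 75° counterclockwise sweep puts V at bearing -15°, so V = R + 5.5·(cos -15°, sin -15°) = (46.013, 4.0765). The tangent condition forces RV to be normal to VD, so VD runs along (−sin -15°, cos -15°); with |VD| = 20.3, D = (51.267, 23.685). Then |CD| = |D − C| = 56.473.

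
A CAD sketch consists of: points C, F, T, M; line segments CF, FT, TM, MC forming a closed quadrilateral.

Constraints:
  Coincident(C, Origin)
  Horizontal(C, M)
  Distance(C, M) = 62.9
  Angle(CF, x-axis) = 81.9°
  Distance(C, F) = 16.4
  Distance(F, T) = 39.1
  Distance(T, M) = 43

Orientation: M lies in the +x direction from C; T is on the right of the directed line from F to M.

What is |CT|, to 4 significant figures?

28.70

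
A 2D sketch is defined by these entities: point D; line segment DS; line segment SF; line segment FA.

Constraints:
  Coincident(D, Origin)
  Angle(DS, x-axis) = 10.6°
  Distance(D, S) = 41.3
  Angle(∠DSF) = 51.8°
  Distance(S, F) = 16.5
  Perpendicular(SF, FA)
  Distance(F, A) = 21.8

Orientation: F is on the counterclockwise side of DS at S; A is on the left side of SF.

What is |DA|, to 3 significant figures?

14.0

D is at the origin; DS runs at 10.6° with length 41.3, so S = 41.3·(cos 10.6°, sin 10.6°) = (40.6, 7.60). ∠DSF = 51.8°, so SF runs at 10.6° + (180° − 51.8°) = 139° from the x-axis; with |SF| = 16.5, F = S + 16.5·(cos 139°, sin 139°) = (28.2, 18.5). SF ⟂ FA; with |FA| = 21.8 on the left of SF, A = F + 21.8·(-0.659, -0.752) = (13.8, 2.06). Then |DA| = |A − D| = 14.0.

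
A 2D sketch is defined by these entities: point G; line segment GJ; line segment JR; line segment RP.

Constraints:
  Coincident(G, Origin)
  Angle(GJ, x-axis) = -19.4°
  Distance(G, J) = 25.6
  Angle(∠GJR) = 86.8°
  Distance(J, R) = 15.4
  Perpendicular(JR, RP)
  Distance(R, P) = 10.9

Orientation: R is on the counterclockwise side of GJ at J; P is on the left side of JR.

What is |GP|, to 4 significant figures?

20.25

G is at the origin; GJ runs at -19.4° with length 25.6, so J = 25.6·(cos -19.4°, sin -19.4°) = (24.15, -8.503). ∠GJR = 86.8°, so JR runs at -19.4° + (180° − 86.8°) = 73.80° from the x-axis; with |JR| = 15.4, R = J + 15.4·(cos 73.80°, sin 73.80°) = (28.44, 6.285). JR is perpendicular to RP; with |RP| = 10.9 on the left of JR, P = R + 10.9·(-0.9603, 0.2790) = (17.98, 9.326). Then |GP| = |P − G| = 20.25.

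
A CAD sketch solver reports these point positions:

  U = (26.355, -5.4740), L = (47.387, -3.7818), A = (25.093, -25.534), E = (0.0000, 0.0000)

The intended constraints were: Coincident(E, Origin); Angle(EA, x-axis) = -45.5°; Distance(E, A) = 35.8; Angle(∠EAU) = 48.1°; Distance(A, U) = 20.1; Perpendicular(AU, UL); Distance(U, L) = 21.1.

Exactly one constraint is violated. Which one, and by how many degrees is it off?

Perpendicular(AU, UL) — off by 8.20°.

E = (0.00, 0.00) ✓; EA at -45.50° ✓; |EA| = 35.80 ✓; ∠EAU = 48.10° ✓; |AU| = 20.10 ✓; ∠(AU, UL) = 81.80° ✗; |UL| = 21.10 ✓.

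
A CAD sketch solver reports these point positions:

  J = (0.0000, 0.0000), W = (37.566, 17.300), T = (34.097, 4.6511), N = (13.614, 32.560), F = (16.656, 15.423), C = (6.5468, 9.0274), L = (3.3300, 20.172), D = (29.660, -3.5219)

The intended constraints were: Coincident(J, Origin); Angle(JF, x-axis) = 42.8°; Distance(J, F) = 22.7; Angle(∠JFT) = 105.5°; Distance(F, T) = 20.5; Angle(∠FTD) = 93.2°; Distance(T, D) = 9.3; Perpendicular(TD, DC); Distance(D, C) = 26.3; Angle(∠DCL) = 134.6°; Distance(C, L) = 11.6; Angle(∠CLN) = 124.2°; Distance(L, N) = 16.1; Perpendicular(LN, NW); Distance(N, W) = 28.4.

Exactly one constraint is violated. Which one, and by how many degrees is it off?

Perpendicular(LN, NW) — off by 7.20°.

J = (0.00, 0.00) ✓; JF at 42.80° ✓; |JF| = 22.70 ✓; ∠JFT = 105.5° ✓; |FT| = 20.50 ✓; ∠FTD = 93.20° ✓; |TD| = 9.300 ✓; ∠(TD, DC) = 90.00° ✓; |DC| = 26.30 ✓; ∠DCL = 134.6° ✓; |CL| = 11.60 ✓; ∠CLN = 124.2° ✓; |LN| = 16.10 ✓; ∠(LN, NW) = 82.80° ✗; |NW| = 28.40 ✓.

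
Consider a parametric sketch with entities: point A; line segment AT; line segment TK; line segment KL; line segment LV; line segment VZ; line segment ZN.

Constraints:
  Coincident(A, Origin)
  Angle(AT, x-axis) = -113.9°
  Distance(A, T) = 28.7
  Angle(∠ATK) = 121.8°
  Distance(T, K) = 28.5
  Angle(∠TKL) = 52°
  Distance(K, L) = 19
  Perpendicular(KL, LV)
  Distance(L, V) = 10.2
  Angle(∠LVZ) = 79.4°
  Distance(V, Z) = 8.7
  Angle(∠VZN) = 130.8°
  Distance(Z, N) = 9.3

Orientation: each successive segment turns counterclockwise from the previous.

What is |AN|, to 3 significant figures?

44.5

A is at the origin; AT runs at -113.9° with length 28.7, so T = (-11.6, -26.2). ∠ATK = 121.8° gives TK at -55.7° from the x-axis; with |TK| = 28.5, K = (4.43, -49.8). ∠TKL = 52.0° gives KL at 72.3° from the x-axis; with |KL| = 19.0, L = (10.2, -31.7). KL ⟂ LV, so LV runs at 162°; with |LV| = 10.2, V = (0.492, -28.6). ∠LVZ = 79.4° gives VZ at -97.1° from the x-axis; with |VZ| = 8.7, Z = (-0.583, -37.2). ∠VZN = 130.8° gives ZN at -47.9° from the x-axis; with |ZN| = 9.3, N = (5.65, -44.1). Then |AN| = |N − A| = 44.5.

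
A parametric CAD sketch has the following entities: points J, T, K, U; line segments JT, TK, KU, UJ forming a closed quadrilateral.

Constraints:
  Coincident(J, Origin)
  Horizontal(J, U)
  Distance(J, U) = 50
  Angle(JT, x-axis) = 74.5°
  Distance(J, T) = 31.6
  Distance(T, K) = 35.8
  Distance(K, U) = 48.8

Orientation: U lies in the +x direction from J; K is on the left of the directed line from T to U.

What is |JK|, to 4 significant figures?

62.14

Checks: |TK| = 35.80 ✓; |KU| = 48.80 ✓.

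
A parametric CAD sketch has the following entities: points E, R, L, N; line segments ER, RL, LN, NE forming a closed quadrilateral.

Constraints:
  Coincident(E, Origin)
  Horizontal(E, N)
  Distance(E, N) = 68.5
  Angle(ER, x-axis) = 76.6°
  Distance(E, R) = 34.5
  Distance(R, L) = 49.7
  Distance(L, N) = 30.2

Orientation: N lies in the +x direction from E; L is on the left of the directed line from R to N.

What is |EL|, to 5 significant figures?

63.895

Checks: |RL| = 49.70 ✓; |LN| = 30.20 ✓.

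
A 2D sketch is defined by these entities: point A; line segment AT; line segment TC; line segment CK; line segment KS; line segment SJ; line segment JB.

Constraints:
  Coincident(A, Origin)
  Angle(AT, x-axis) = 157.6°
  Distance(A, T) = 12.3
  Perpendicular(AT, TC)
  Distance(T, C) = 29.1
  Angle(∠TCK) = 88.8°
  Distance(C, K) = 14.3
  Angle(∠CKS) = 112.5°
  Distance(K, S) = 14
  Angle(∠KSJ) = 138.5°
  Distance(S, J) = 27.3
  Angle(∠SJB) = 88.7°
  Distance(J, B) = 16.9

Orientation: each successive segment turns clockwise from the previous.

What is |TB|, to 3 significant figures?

6.84

A is at the origin; AT runs at 157.6° with length 12.3, so T = (-11.4, 4.69). The perpendicularity gives TC at right angles to AT, so TC runs at 67.6°; with |TC| = 29.1, C = (-0.283, 31.6). ∠TCK = 88.8° gives CK at -23.6° from the x-axis; with |CK| = 14.3, K = (12.8, 25.9). ∠CKS = 112.5° gives KS at -91.1° from the x-axis; with |KS| = 14.0, S = (12.6, 11.9). ∠KSJ = 138.5° gives SJ at -133° from the x-axis; with |SJ| = 27.3, J = (-5.93, -8.23). ∠SJB = 88.7° gives JB at 136° from the x-axis; with |JB| = 16.9, B = (-18.1, 3.49). Then |TB| = |B − T| = 6.84.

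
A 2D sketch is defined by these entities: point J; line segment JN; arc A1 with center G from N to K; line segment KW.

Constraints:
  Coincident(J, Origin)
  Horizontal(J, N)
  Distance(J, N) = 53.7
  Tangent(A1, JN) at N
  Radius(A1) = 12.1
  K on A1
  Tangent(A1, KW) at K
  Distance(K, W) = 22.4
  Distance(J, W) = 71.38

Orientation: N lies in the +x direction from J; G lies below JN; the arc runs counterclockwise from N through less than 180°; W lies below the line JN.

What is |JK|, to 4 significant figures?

49.85

Checks: |GK| = 12.10 ✓; ∠(GK, KW) = 90.00° ✓; |KW| = 22.40 ✓; |JW| = 71.38 ✓.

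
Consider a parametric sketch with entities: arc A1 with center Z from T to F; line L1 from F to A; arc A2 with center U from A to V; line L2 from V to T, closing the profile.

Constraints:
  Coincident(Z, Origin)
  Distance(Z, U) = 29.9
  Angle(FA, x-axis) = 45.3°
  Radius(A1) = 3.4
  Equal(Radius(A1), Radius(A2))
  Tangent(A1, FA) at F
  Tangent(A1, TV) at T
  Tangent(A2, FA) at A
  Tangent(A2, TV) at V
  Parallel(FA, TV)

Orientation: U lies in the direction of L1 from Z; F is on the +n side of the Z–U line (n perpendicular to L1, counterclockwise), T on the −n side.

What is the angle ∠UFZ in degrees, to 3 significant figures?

83.5°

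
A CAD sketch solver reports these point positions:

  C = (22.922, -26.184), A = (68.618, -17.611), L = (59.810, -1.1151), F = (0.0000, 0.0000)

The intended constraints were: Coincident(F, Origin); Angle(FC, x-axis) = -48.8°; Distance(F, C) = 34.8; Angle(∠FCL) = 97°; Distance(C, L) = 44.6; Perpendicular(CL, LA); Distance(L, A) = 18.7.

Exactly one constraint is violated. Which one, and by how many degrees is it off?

Perpendicular(CL, LA) — off by 6.10°.

F = (0.00, 0.00) ✓; FC at -48.80° ✓; |FC| = 34.80 ✓; ∠FCL = 97.00° ✓; |CL| = 44.60 ✓; ∠(CL, LA) = 96.10° ✗; |LA| = 18.70 ✓.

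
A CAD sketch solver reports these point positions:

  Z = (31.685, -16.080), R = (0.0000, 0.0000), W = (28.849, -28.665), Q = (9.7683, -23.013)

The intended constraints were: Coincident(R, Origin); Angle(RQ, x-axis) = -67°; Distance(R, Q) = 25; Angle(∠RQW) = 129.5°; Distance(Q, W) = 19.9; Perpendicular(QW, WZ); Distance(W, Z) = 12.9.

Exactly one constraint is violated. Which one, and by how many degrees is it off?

Perpendicular(QW, WZ) — off by 3.80°.

R = (0.00, 0.00) ✓; RQ at -67.00° ✓; |RQ| = 25.00 ✓; ∠RQW = 129.5° ✓; |QW| = 19.90 ✓; ∠(QW, WZ) = 93.80° ✗; |WZ| = 12.90 ✓.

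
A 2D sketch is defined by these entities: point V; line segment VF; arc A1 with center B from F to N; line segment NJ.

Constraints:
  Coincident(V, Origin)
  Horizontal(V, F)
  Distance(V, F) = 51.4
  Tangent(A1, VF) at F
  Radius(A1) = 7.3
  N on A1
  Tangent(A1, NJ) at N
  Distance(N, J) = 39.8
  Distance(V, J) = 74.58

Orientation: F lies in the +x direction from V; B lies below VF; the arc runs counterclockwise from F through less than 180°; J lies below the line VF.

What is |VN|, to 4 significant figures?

45.56

V is at the origin; VF is horizontal with |VF| = 51.4 and F on the +x side, so F = (51.40, 0.000). The tangent condition forces BF to be normal to VF, so B = F + (0, -7.3) = (51.40, -7.300). Since BN ⟂ NJ (tangency), |BJ| = √(7.3² + 39.8²) = 40.46 regardless of where N sits on A1. So J lies on both circle(V, 74.58) and circle(B, 40.46); the below-VF intersection is J = (57.68, -47.27). N is the foot of the tangent from J: N = (44.51, -9.716).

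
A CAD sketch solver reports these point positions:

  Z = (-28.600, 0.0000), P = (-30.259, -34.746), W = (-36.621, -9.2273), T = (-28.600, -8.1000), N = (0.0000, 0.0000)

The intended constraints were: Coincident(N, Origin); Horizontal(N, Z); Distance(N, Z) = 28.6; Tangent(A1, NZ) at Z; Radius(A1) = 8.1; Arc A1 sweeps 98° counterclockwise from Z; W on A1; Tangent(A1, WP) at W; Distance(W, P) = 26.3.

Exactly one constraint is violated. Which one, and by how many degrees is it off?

Tangent(A1, WP) at W — off by 6.00°.

N = (0.00, 0.00) ✓; N.y = 0.00, Z.y = 0.00 ✓; |NZ| = 28.60 ✓; ∠(TZ, ZN) = 90.00° ✓; |TZ| = 8.100 ✓; bearing(T→W) − bearing(T→Z) = 98.00° ✓; |TW| = 8.100 ✓; ∠(TW, WP) = 84.00° ✗; |WP| = 26.30 ✓.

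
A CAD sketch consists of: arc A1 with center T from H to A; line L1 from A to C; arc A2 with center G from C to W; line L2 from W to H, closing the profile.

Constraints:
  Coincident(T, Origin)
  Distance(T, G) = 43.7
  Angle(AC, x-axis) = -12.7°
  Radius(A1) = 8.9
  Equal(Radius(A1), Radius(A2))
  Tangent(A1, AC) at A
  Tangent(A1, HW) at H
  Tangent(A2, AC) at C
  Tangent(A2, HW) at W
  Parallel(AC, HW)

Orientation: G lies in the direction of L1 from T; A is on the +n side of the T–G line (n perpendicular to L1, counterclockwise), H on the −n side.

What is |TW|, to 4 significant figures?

44.60

The slot axis is L1's direction at -12.7°, so u = (cos -12.7°, sin -12.7°) = (0.9755, -0.2198) and n = (−sin -12.7°, cos -12.7°) = (0.2198, 0.9755). T is at the origin and G lies 43.7 along u from T, so G = 43.7·u = (42.63, -9.607). Tangency of A1 to both parallel lines with radius 8.9 puts A and H at T ± 8.9·n: A = (1.957, 8.682), H = (-1.957, -8.682). Equal radii place C and W the same way about G: C = G + 8.9·n = (44.59, -0.9250), W = G − 8.9·n = (40.67, -18.29). Then |TW| = |W − T| = 44.60.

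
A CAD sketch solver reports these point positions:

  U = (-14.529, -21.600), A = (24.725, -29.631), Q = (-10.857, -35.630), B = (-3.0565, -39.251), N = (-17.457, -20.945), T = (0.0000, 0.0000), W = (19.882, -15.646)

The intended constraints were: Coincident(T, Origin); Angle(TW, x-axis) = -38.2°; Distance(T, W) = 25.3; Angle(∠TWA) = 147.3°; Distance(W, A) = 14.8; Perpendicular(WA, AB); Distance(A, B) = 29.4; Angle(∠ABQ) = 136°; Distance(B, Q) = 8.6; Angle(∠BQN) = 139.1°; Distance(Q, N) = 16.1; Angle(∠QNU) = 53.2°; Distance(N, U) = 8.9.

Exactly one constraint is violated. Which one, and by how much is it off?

Distance(N, U) = 8.9 — off by 5.90.

T = (0.00, 0.00) ✓; TW at -38.20° ✓; |TW| = 25.30 ✓; ∠TWA = 147.3° ✓; |WA| = 14.80 ✓; ∠(WA, AB) = 90.00° ✓; |AB| = 29.40 ✓; ∠ABQ = 136.0° ✓; |BQ| = 8.600 ✓; ∠BQN = 139.1° ✓; |QN| = 16.10 ✓; ∠QNU = 53.19° ✓; |NU| = 3.000 ✗.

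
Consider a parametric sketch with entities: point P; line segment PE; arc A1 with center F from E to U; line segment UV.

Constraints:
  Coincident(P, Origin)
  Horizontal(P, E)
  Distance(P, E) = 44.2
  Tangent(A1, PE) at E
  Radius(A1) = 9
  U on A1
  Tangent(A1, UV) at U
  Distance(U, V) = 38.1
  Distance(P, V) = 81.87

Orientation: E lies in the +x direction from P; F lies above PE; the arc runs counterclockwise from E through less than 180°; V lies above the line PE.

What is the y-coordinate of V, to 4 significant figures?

33.59

Checks: |FU| = 9.000 ✓; ∠(FU, UV) = 90.00° ✓; |UV| = 38.10 ✓; |PV| = 81.87 ✓.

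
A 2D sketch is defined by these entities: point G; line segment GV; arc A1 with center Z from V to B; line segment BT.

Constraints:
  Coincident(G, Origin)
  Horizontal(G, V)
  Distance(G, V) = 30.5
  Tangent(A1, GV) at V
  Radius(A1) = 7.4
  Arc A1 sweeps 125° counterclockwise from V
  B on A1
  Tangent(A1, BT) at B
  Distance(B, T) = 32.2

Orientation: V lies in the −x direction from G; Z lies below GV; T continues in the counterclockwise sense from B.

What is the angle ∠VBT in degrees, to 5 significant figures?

117.50°

G is at the origin; GV is horizontal with |GV| = 30.5 and V on the −x side, so V = (-30.500, 0.0000). Tangency of A1 to GV means the radius ZV is perpendicular to GV, so Z = V + (0, -7.4) = (-30.500, -7.4000). On A1, V sits at bearing 90° from Z; a 125° counterclockwise sweep puts B at bearing 215°, so B = Z + 7.4·(cos 215°, sin 215°) = (-36.562, -11.644). Tangency of A1 to BT means the radius ZB is perpendicular to BT, so BT runs along (−sin 215°, cos 215°); with |BT| = 32.2, T = (-18.093, -38.021). Then cos ∠VBT = BV·BT / (|BV||BT|), giving 117.50°.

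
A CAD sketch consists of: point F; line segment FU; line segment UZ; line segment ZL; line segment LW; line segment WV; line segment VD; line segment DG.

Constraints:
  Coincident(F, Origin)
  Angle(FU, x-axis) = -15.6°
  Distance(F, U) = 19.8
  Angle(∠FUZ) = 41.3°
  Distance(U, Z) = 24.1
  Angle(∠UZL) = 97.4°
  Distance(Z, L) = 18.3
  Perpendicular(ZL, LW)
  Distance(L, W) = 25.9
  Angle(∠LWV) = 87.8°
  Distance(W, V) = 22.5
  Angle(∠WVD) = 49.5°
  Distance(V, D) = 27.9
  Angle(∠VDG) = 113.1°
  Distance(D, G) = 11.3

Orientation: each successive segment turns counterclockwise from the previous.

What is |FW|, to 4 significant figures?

16.42

F is at the origin; FU runs at -15.6° with length 19.8, so U = (19.07, -5.325). ∠FUZ = 41.3° gives UZ at 123.1° from the x-axis; with |UZ| = 24.1, Z = (5.910, 14.86). ∠UZL = 97.4° gives ZL at -154.3° from the x-axis; with |ZL| = 18.3, L = (-10.58, 6.928). ZL ⟂ LW, so LW runs at -64.30°; with |LW| = 25.9, W = (0.6516, -16.41). Then |FW| = |W − F| = 16.42.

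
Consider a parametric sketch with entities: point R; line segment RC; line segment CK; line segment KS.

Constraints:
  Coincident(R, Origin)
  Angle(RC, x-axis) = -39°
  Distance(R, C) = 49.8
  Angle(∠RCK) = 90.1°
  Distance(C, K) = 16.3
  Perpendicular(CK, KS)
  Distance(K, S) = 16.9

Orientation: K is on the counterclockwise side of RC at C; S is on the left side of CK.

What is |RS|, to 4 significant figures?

36.76

∠RCK = 90.1°, so CK runs at -39.0° + (180° − 90.1°) = 50.90° from the x-axis; with |CK| = 16.3, K = C + 16.3·(cos 50.90°, sin 50.90°) = (48.98, -18.69). CK is perpendicular to KS; with |KS| = 16.9 on the left of CK, S = K + 16.9·(-0.7760, 0.6307) = (35.87, -8.032). Then |RS| = |S − R| = 36.76.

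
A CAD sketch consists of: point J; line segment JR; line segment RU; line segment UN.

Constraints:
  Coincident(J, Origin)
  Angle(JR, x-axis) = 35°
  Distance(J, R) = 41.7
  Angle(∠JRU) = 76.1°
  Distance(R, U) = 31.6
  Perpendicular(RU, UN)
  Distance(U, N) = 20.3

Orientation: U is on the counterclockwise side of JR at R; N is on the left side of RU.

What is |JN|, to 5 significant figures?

29.546

∠JRU = 76.1°, so RU runs at 35.0° + (180° − 76.1°) = 138.90° from the x-axis; with |RU| = 31.6, U = R + 31.6·(cos 138.90°, sin 138.90°) = (10.346, 44.691). RU is perpendicular to UN; with |UN| = 20.3 on the left of RU, N = U + 20.3·(-0.65738, -0.75356) = (-2.9987, 29.394). Then |JN| = |N − J| = 29.546.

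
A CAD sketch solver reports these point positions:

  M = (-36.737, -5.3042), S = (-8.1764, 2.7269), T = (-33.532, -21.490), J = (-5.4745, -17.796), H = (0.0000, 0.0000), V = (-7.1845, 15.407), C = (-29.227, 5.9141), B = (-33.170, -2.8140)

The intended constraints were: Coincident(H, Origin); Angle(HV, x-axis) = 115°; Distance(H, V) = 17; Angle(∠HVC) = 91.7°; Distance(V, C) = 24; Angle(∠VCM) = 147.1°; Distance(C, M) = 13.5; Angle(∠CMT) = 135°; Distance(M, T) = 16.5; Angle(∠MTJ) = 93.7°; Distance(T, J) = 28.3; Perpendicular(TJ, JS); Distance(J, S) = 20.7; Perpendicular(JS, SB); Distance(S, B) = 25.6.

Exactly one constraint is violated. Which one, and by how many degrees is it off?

Perpendicular(JS, SB) — off by 5.00°.

H = (0.00, 0.00) ✓; HV at 115.0° ✓; |HV| = 17.00 ✓; ∠HVC = 91.70° ✓; |VC| = 24.00 ✓; ∠VCM = 147.1° ✓; |CM| = 13.50 ✓; ∠CMT = 135.0° ✓; |MT| = 16.50 ✓; ∠MTJ = 93.70° ✓; |TJ| = 28.30 ✓; ∠(TJ, JS) = 90.00° ✓; |JS| = 20.70 ✓; ∠(JS, SB) = 95.00° ✗; |SB| = 25.60 ✓.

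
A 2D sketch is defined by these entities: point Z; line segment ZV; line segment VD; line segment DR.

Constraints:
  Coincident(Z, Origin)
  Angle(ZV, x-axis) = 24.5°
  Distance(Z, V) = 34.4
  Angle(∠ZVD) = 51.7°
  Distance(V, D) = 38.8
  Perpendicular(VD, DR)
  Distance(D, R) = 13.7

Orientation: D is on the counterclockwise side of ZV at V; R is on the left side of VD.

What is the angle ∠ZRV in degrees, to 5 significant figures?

56.707°

Z is at the origin; ZV runs at 24.5° with length 34.4, so V = 34.4·(cos 24.5°, sin 24.5°) = (31.303, 14.265). ∠ZVD = 51.7°, so VD runs at 24.5° + (180° − 51.7°) = 152.80° from the x-axis; with |VD| = 38.8, D = V + 38.8·(cos 152.80°, sin 152.80°) = (-3.2067, 32.001). VD ⟂ DR; with |DR| = 13.7 on the left of VD, R = D + 13.7·(-0.45710, -0.88942) = (-9.4689, 19.816). Then cos ∠ZRV = RZ·RV / (|RZ||RV|), giving 56.707°.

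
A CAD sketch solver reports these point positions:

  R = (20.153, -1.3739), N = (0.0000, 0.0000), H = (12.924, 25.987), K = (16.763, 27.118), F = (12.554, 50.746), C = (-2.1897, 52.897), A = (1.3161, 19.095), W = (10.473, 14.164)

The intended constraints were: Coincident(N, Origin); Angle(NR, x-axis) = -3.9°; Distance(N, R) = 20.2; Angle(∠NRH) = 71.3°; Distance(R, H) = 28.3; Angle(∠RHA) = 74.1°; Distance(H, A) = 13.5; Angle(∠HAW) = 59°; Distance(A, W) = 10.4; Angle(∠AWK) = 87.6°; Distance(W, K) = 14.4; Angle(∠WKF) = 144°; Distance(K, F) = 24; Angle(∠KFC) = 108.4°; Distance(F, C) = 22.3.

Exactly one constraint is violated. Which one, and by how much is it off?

Distance(F, C) = 22.3 — off by 7.40.

N = (0.00, 0.00) ✓; NR at -3.900° ✓; |NR| = 20.20 ✓; ∠NRH = 71.30° ✓; |RH| = 28.30 ✓; ∠RHA = 74.10° ✓; |HA| = 13.50 ✓; ∠HAW = 59.00° ✓; |AW| = 10.40 ✓; ∠AWK = 87.60° ✓; |WK| = 14.40 ✓; ∠WKF = 144.0° ✓; |KF| = 24.00 ✓; ∠KFC = 108.4° ✓; |FC| = 14.90 ✗.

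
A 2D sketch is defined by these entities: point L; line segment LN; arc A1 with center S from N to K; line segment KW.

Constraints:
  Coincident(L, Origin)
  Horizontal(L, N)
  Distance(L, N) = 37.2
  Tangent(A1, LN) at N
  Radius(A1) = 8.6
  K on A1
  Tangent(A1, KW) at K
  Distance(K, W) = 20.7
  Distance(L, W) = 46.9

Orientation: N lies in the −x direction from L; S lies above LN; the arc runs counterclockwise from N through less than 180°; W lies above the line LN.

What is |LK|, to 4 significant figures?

31.09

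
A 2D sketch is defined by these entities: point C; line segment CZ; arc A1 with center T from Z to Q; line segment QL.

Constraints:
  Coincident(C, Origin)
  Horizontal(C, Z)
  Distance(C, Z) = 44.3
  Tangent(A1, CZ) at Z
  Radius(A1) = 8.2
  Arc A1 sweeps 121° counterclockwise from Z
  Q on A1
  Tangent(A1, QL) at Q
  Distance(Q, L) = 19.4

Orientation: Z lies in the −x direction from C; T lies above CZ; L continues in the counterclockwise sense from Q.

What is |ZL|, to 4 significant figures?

29.20

C is at the origin; CZ is horizontal with |CZ| = 44.3 and Z on the −x side, so Z = (-44.30, 0.000). Tangency of A1 to CZ means the radius TZ is perpendicular to CZ, so T = Z + (0, 8.2) = (-44.30, 8.200). On A1, Z sits at bearing -90° from T; a 121° counterclockwise sweep puts Q at bearing 31°, so Q = T + 8.2·(cos 31°, sin 31°) = (-37.27, 12.42). A1 meets QL tangentially, so TQ is at right angles to QL, so QL runs along (−sin 31°, cos 31°); with |QL| = 19.4, L = (-47.26, 29.05). Then |ZL| = |L − Z| = 29.20.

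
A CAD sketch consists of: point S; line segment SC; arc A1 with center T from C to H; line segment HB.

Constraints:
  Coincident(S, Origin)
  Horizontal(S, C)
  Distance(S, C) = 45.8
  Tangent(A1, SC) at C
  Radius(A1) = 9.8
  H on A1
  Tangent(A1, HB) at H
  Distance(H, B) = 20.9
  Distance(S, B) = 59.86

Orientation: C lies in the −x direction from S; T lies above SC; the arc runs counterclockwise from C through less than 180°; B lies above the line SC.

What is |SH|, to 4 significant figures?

41.00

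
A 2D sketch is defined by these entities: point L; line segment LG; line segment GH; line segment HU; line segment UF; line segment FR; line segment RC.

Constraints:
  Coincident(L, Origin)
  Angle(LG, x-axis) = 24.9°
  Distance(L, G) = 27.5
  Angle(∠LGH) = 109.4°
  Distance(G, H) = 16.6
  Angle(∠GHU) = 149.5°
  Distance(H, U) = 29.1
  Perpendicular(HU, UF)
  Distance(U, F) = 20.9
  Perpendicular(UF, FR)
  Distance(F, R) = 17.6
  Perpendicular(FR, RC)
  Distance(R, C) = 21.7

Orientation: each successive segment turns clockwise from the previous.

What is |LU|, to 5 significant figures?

52.021

∠LGH = 109.4° gives GH at -45.700° from the x-axis; with |GH| = 16.6, H = (36.537, -0.30201). ∠GHU = 149.5° gives HU at -76.200° from the x-axis; with |HU| = 29.1, U = (43.479, -28.562). Then |LU| = |U − L| = 52.021.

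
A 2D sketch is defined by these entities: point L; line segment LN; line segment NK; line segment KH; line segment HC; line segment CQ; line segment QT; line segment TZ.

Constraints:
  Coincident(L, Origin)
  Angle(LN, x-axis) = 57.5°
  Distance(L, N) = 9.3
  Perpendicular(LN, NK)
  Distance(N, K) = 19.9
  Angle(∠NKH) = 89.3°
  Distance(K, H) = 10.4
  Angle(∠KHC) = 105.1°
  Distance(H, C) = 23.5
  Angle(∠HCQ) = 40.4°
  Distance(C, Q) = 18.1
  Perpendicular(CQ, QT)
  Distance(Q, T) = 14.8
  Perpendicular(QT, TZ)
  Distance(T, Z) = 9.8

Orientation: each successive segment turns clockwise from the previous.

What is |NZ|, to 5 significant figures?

22.730

L is at the origin; LN runs at 57.5° with length 9.3, so N = (4.9969, 7.8435). The perpendicularity gives NK at right angles to LN, so NK runs at -32.500°; with |NK| = 19.9, K = (21.780, -2.8487). ∠NKH = 89.3° gives KH at -123.20° from the x-axis; with |KH| = 10.4, H = (16.086, -11.551). ∠KHC = 105.1° gives HC at 161.90° from the x-axis; with |HC| = 23.5, C = (-6.2514, -4.2502). ∠HCQ = 40.4° gives CQ at 22.300° from the x-axis; with |CQ| = 18.1, Q = (10.495, 2.6180). The perpendicularity gives QT at right angles to CQ, so QT runs at -67.700°; with |QT| = 14.8, T = (16.111, -11.075). QT is perpendicular to TZ, so TZ runs at -157.70°; with |TZ| = 9.8, Z = (7.0438, -14.794). Then |NZ| = |Z − N| = 22.730.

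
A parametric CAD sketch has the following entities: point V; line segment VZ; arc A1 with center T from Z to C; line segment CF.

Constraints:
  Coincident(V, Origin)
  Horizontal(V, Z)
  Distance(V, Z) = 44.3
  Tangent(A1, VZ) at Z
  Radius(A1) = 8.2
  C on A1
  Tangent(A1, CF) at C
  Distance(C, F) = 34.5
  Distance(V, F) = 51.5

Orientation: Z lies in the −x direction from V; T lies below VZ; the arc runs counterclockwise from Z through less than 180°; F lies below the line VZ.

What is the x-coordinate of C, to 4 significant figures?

-50.99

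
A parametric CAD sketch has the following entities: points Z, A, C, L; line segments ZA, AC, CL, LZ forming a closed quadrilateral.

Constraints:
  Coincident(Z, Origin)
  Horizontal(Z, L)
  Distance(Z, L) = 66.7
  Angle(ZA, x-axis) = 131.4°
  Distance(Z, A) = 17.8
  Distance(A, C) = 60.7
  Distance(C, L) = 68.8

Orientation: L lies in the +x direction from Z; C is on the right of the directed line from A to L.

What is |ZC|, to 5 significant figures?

44.100

Z is at the origin; ZL is horizontal with |ZL| = 66.7 and L in +x, so L = (66.7, 0). ZA runs at 131.4° with |ZA| = 17.8, so A = (-11.771, 13.352). C is determined by |AC| = 60.7 and |CL| = 68.8 together: it lies at the intersection of circle(A, 60.7) and circle(L, 68.8). With |AL| = 79.599, the foot of the radical line on AL is 33.211 from A and the perpendicular offset is √(60.7² − 33.211²) = 50.809. Taking the right-of-AL solution: C = (12.446, -42.308).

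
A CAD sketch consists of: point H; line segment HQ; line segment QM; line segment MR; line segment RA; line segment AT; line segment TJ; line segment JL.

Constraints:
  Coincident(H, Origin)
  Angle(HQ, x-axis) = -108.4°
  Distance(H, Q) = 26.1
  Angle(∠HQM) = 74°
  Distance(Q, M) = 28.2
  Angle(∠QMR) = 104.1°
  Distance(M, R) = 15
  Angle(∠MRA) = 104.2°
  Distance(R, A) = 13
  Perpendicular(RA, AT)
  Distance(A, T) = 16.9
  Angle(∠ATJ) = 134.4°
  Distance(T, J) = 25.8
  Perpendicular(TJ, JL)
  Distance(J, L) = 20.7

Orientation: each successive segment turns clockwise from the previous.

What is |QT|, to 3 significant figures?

13.7

H is at the origin; HQ runs at -108.4° with length 26.1, so Q = (-8.24, -24.8). ∠HQM = 74.0° gives QM at 146° from the x-axis; with |QM| = 28.2, M = (-31.5, -8.83). ∠QMR = 104.1° gives MR at 69.7° from the x-axis; with |MR| = 15.0, R = (-26.3, 5.23). ∠MRA = 104.2° gives RA at -6.10° from the x-axis; with |RA| = 13.0, A = (-13.4, 3.85). RA is perpendicular to AT, so AT runs at -96.1°; with |AT| = 16.9, T = (-15.2, -13.0). Then |QT| = |T − Q| = 13.7.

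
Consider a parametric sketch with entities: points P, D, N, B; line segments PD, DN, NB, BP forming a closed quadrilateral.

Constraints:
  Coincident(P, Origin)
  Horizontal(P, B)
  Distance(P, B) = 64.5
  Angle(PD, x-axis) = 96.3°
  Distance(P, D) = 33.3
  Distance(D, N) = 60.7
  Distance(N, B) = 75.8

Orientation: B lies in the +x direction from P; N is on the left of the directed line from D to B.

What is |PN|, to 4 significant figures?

84.06

Checks: |DN| = 60.70 ✓; |NB| = 75.80 ✓.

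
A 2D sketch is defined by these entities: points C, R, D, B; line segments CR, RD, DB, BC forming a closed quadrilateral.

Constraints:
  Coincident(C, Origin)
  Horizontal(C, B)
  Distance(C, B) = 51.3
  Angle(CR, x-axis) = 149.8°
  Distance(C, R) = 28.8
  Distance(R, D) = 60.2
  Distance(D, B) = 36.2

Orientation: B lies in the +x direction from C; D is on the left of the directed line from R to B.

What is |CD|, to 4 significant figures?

45.37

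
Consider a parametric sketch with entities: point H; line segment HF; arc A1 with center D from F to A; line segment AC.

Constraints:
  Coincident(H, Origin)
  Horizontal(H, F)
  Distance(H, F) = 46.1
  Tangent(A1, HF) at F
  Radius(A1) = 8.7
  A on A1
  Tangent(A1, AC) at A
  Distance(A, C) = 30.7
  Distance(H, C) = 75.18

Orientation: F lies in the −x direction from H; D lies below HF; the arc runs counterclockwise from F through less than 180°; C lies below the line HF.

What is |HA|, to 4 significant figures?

53.99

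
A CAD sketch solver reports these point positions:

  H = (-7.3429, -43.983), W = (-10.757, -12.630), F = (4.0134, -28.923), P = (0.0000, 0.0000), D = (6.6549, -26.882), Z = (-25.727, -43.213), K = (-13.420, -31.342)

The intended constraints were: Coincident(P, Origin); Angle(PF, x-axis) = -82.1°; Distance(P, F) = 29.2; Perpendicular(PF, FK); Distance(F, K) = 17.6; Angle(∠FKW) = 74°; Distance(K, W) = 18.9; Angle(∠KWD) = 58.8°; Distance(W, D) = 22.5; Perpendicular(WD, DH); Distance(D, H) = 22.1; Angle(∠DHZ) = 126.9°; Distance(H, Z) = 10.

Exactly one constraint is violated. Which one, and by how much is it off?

Distance(H, Z) = 10 — off by 8.40.

P = (0.00, 0.00) ✓; PF at -82.10° ✓; |PF| = 29.20 ✓; ∠(PF, FK) = 90.00° ✓; |FK| = 17.60 ✓; ∠FKW = 74.00° ✓; |KW| = 18.90 ✓; ∠KWD = 58.80° ✓; |WD| = 22.50 ✓; ∠(WD, DH) = 90.00° ✓; |DH| = 22.10 ✓; ∠DHZ = 126.9° ✓; |HZ| = 18.40 ✗.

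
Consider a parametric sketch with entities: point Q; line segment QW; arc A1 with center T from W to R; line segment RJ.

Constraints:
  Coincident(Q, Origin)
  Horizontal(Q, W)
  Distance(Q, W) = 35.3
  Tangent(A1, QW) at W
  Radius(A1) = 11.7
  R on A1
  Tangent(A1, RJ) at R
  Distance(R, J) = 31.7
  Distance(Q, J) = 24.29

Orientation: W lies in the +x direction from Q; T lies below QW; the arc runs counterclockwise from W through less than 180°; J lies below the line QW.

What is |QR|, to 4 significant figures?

27.69

Q is at the origin; Q and W share the same y with |QW| = 35.3 and W on the +x side, so W = (35.30, 0.000). A1 meets QW tangentially, so TW is at right angles to QW, so T = W + (0, -11.7) = (35.30, -11.70). Since TR ⟂ RJ (tangency), |TJ| = √(11.7² + 31.7²) = 33.79 regardless of where R sits on A1. So J lies on both circle(Q, 24.29) and circle(T, 33.79); the below-QW intersection is J = (3.823, -23.99). R is the foot of the tangent from J: R = (27.53, -2.948).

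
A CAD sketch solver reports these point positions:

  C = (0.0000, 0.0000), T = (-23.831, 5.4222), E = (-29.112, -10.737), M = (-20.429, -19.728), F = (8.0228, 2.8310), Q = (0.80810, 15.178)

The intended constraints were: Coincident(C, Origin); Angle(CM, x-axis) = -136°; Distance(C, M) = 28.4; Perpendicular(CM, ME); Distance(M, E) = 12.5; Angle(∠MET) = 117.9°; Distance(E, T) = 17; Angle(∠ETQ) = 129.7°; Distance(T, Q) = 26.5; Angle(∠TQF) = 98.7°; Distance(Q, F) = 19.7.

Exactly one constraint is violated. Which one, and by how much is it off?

Distance(Q, F) = 19.7 — off by 5.40.

C = (0.00, 0.00) ✓; CM at -136.0° ✓; |CM| = 28.40 ✓; ∠(CM, ME) = 90.00° ✓; |ME| = 12.50 ✓; ∠MET = 117.9° ✓; |ET| = 17.00 ✓; ∠ETQ = 129.7° ✓; |TQ| = 26.50 ✓; ∠TQF = 98.70° ✓; |QF| = 14.30 ✗.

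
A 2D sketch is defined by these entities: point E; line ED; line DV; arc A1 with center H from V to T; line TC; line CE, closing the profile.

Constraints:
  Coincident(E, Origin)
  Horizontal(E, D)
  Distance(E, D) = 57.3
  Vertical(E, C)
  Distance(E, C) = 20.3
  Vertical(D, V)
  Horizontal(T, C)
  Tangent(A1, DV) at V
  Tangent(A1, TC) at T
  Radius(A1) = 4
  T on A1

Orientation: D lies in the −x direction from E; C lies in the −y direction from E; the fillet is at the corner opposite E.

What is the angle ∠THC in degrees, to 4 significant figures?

85.71°

E is at the origin; E and D share the same y with |ED| = 57.3 and D on the −x side, so D = (-57.30, 0.000). E and C share the same x with |EC| = 20.3 and C on the −y side, so C = (0.000, -20.30). The virtual corner opposite E is at (-57.30, -20.30). Tangency of A1 to DV means the radius HV is perpendicular to DV and tangency of A1 to TC means the radius HT is perpendicular to TC, with radius 4.0, so the center H sits 4.0 in from both sides at H = (-53.30, -16.30). That places the tangent points at V = (-57.30, -16.30) on DV and T = (-53.30, -20.30) on TC. Then cos ∠THC = HT·HC / (|HT||HC|), giving 85.71°.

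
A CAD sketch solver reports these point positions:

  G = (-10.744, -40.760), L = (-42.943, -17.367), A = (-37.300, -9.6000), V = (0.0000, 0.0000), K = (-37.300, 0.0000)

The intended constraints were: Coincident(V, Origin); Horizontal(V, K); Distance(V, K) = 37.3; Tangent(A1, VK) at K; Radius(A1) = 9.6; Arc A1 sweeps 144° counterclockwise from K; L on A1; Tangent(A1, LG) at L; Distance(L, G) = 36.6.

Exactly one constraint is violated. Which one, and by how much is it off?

Distance(L, G) = 36.6 — off by 3.20.

V = (0.00, 0.00) ✓; V.y = 0.00, K.y = 0.00 ✓; |VK| = 37.30 ✓; ∠(AK, KV) = 90.00° ✓; |AK| = 9.600 ✓; bearing(A→L) − bearing(A→K) = 144.0° ✓; |AL| = 9.601 ✓; ∠(AL, LG) = 90.00° ✓; |LG| = 39.80 ✗.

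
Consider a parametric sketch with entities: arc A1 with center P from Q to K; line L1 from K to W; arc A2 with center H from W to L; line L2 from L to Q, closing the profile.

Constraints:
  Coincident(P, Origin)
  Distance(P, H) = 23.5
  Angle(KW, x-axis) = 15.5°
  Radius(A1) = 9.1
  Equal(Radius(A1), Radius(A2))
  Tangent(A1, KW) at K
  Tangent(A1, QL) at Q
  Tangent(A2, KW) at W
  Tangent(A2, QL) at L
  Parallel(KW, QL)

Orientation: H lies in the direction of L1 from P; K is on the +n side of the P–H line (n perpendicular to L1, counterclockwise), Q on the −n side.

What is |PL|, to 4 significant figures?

25.20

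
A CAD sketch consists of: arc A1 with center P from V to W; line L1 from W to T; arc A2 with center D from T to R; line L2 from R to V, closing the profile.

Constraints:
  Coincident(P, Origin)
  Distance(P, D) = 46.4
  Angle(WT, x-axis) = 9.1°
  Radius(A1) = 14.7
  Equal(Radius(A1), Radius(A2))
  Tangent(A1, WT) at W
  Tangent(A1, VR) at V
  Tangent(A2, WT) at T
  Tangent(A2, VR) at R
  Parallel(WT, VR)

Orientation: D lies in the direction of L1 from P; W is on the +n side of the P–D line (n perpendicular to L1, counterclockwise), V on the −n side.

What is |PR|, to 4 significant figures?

48.67

The slot axis is L1's direction at 9.1°, so u = (cos 9.1°, sin 9.1°) = (0.9874, 0.1582) and n = (−sin 9.1°, cos 9.1°) = (-0.1582, 0.9874). P is at the origin and D lies 46.4 along u from P, so D = 46.4·u = (45.82, 7.339). Tangency of A1 to both parallel lines with radius 14.7 puts W and V at P ± 14.7·n: W = (-2.325, 14.51), V = (2.325, -14.51). Equal radii place T and R the same way about D: T = D + 14.7·n = (43.49, 21.85), R = D − 14.7·n = (48.14, -7.176). Then |PR| = |R − P| = 48.67.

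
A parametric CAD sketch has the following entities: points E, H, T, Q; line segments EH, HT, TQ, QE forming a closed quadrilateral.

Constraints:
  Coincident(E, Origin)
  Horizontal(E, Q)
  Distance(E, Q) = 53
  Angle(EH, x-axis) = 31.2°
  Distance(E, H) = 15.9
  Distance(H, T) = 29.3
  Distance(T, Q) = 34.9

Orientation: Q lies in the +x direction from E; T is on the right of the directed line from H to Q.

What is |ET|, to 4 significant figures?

30.63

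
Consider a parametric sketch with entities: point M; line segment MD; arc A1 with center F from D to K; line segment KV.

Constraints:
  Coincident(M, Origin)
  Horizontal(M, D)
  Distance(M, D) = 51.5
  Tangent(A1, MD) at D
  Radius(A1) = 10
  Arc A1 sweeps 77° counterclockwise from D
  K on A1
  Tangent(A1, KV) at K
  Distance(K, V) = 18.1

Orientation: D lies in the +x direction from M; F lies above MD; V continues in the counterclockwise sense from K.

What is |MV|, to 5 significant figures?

70.075

M is at the origin; MD is horizontal with |MD| = 51.5 and D on the +x side, so D = (51.500, 0.0000). The tangent condition forces FD to be normal to MD, so F = D + (0, 10) = (51.500, 10.000). On A1, D sits at bearing -90° from F; a 77° counterclockwise sweep puts K at bearing -13°, so K = F + 10.0·(cos -13°, sin -13°) = (61.244, 7.7505). The tangent condition forces FK to be normal to KV, so KV runs along (−sin -13°, cos -13°); with |KV| = 18.1, V = (65.315, 25.387). Then |MV| = |V − M| = 70.075.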